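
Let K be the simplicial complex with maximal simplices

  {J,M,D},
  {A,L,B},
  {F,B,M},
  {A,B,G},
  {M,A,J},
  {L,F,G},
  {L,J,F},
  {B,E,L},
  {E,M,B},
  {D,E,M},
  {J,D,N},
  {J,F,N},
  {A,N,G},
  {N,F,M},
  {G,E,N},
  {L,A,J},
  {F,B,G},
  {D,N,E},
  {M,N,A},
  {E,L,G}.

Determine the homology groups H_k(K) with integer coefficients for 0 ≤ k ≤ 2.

H_0 = Z,  H_1 = Z ⊕ Z_2,  H_2 = 0.

We work with the vertex ordering A < B < D < E < F < G < J < L < M < N. The simplices of K, each written with vertices in increasing order, are:

  0-simplices (10): A, B, D, E, F, G, J, L, M, N
  1-simplices (30): AB, AG, AJ, AL, AM, AN, BE, BF, BG, BL, BM, DE, DJ, DM, DN, EG, EL, EM, EN, FG, FJ, FL, FM, FN, GL, GN, JL, JM, JN, MN
  2-simplices (20): ABG, ABL, AGN, AJL, AJM, AMN, BEL, BEM, BFG, BFM, DEM, DEN, DJM, DJN, EGL, EGN, FGL, FJL, FJN, FMN

giving chain groups C_0 ≅ Z^10, C_1 ≅ Z^30, C_2 ≅ Z^20.

Boundary ∂_1: C_1 → C_0 maps an edge to its endpoints' difference, ∂[p,q] = q − p.
As a 10×30 matrix over Z this has rank 9, with invariant factors (1,1,1,1,1,1,1,1,1).

The boundary map ∂_2: C_2 → C_1 acts by ∂[p,q,r] = [q,r] − [p,r] + [p,q]. For instance
  ∂EGN = GN − EN + EG,
  ∂AJM = JM − AM + AJ.
This gives a 30×20 integer matrix of rank 20; reducing to Smith normal form yields diagonal entries (1,1,1,1,1,1,1,1,1,1,1,1,1,1,1,1,1,1,1,2).

Now H_k = ker ∂_k / im ∂_{k+1}, so:

  H_0: rank C_0 − rank ∂_1 = 10 − 9 = 1, and the invariant factors of ∂_1 are all 1, so H_0 ≅ Z.
  H_1: rank ker ∂_1 − rank ∂_2 = (30 − 9) − 20 = 1, and ∂_2 has invariant factor 2 > 1, so H_1 ≅ Z ⊕ Z_2.
  H_2: rank ker ∂_2 − rank ∂_3 = (20 − 20) − 0 = 0, and there is no ∂_3, so H_2 ≅ 0.

As a check, the Euler characteristic is 10 − 30 + 20 = 0, which agrees with 1 − 1 + 0 = 0.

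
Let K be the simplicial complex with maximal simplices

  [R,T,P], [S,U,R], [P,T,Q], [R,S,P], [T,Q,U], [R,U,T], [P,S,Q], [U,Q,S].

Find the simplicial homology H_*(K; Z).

H_0 ≅ Z,  H_1 = 0,  H_2 ≅ Z.

We work with the vertex ordering P < Q < R < S < T < U. The simplices of K, each written with vertices in increasing order, are:

  0-simplices (6): P, Q, R, S, T, U
  1-simplices (12): PQ, PR, PS, PT, QS, QT, QU, RS, RT, RU, SU, TU
  2-simplices (8): PQS, PQT, PRS, PRT, QSU, QTU, RSU, RTU

giving chain groups C_0 ≅ Z^6, C_1 ≅ Z^12, C_2 ≅ Z^8.

∂_1: C_1 → C_0 maps an edge to its endpoints' difference, ∂[p,q] = q − p. For instance
  ∂PR = R − P.
This gives a 6×12 integer matrix of rank 5; reducing to Smith normal form yields diagonal entries (1,1,1,1,1).

Boundary ∂_2: C_2 → C_1 acts by ∂[p,q,r] = [q,r] − [p,r] + [p,q]. For instance
  ∂PRS = RS − PS + PR,
  ∂RTU = TU − RU + RT.
This gives a 12×8 integer matrix of rank 7; reducing to Smith normal form yields diagonal entries (1,1,1,1,1,1,1).

Reading off H_k = ker ∂_k / im ∂_{k+1}:

  H_0: rank C_0 − rank ∂_1 = 6 − 5 = 1, and the invariant factors of ∂_1 are all 1, so H_0 ≅ Z.
  H_1: rank ker ∂_1 − rank ∂_2 = (12 − 5) − 7 = 0, and the invariant factors of ∂_2 are all 1, so H_1 ≅ 0.
  H_2: rank ker ∂_2 − rank ∂_3 = (8 − 7) − 0 = 1, and there is no ∂_3, so H_2 ≅ Z.

(K is a triangulation of the 2-sphere S^2.)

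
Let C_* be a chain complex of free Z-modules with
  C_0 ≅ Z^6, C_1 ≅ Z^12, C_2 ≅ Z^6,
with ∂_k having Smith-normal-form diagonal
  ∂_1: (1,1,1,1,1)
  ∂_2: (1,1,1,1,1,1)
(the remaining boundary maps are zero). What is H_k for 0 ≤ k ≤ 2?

H_0 = Z,  H_1 = Z,  H_2 = 0.

H_0: b_0 = 6 − 0 − 5 = 1; torsion from ∂_1 factors > 1: none. So H_0 = Z.
H_1: b_1 = 12 − 5 − 6 = 1; torsion from ∂_2 factors > 1: none. So H_1 = Z.
H_2: b_2 = 6 − 6 − 0 = 0; torsion from ∂_3 factors > 1: none. So H_2 = 0.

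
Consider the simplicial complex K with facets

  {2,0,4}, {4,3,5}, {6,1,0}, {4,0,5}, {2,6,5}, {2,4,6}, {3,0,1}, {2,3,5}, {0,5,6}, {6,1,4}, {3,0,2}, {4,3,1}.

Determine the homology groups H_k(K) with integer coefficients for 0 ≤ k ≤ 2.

K has 7 vertices, 18 edges, 12 triangles.
rank ∂_0 = 0, rank ∂_1 = 6 ⇒ b_0 = 7 − 0 − 6 = 1; all invariant factors of ∂_1 are 1 so no torsion. So H_0 = Z.
rank ∂_1 = 6, rank ∂_2 = 12 ⇒ b_1 = 18 − 6 − 12 = 0; ∂_2 has invariant factor(s) [2] giving torsion. So H_1 = Z_2.
rank ∂_2 = 12, rank ∂_3 = 0 ⇒ b_2 = 12 − 12 − 0 = 0. So H_2 = 0.

H_0 ≅ Z,  H_1 ≅ Z_2,  H_2 = 0.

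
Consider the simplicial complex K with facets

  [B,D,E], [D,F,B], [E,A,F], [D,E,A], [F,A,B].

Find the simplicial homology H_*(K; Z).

Order the vertices as A < B < D < E < F. Listing each simplex with vertices in this order, K has dimension 2 with simplices:

  0-simplices (5): A, B, D, E, F
  1-simplices (10): AB, AD, AE, AF, BD, BE, BF, DE, DF, EF
  2-simplices (5): ABF, ADE, AEF, BDE, BDF

Hence C_0 ≅ Z^5, C_1 ≅ Z^10, C_2 ≅ Z^5.

∂_1: C_1 → C_0 sends each edge [p,q] (with p < q) to q − p.
This gives a 5×10 integer matrix of rank 4; reducing to Smith normal form yields diagonal entries (1,1,1,1).

The boundary map ∂_2: C_2 → C_1 maps a triangle to the signed sum of its edges. For instance
  ∂BDF = DF − BF + BD,
  ∂BDE = DE − BE + BD.
The resulting 10×5 matrix has rank 5, and its Smith normal form has invariant factors (1,1,1,1,1).

Now H_k = ker ∂_k / im ∂_{k+1}, so:

  H_0: rank C_0 − rank ∂_1 = 5 − 4 = 1, and the invariant factors of ∂_1 are all 1, so H_0 ≅ Z.
  H_1: rank ker ∂_1 − rank ∂_2 = (10 − 4) − 5 = 1, and the invariant factors of ∂_2 are all 1, so H_1 ≅ Z.
  H_2: rank ker ∂_2 − rank ∂_3 = (5 − 5) − 0 = 0, and there is no ∂_3, so H_2 ≅ 0.

As a check, the Euler characteristic is 5 − 10 + 5 = 0, which agrees with 1 − 1 + 0 = 0.
(K is a triangulation of the Möbius band.)

H_0 ≅ Z,  H_1 ≅ Z,  H_2 = 0.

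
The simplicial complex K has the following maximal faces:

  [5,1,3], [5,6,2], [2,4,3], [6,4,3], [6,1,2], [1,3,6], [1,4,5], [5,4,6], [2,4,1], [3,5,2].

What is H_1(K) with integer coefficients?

H_1 = Z/2.

K has 6 vertices, 15 edges, 10 triangles.
rank ∂_1 = 5, rank ∂_2 = 10 ⇒ b_1 = 15 − 5 − 10 = 0; ∂_2 has invariant factor(s) [2] giving torsion. So H_1 = Z/2.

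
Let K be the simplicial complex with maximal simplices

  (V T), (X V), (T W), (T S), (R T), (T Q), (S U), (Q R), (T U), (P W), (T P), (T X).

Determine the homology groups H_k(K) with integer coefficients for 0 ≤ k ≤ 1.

H_0 = Z,  H_1 = Z^4.

We work with the vertex ordering P < Q < R < S < T < U < V < W < X. The simplices of K, each written with vertices in increasing order, are:

  0-simplices (9): P, Q, R, S, T, U, V, W, X
  1-simplices (12): PT, PW, QR, QT, RT, ST, SU, TU, TV, TW, TX, VX

Hence C_0 ≅ Z^9, C_1 ≅ Z^12.

Boundary ∂_1: C_1 → C_0 sends each edge [p,q] (with p < q) to q − p. For instance
  ∂ST = T − S.
The 9×12 boundary matrix has rank 8 and Smith normal form diag(1,1,1,1,1,1,1,1).

Reading off H_k = ker ∂_k / im ∂_{k+1}:

  H_0: rank C_0 − rank ∂_1 = 9 − 8 = 1, and the invariant factors of ∂_1 are all 1, so H_0 = Z.
  H_1: rank ker ∂_1 − rank ∂_2 = (12 − 8) − 0 = 4, and there is no ∂_2, so H_1 = Z^4.

(K is a triangulation of a wedge of 4 circles.)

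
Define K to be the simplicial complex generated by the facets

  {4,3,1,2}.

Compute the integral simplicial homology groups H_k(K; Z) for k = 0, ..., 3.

Fix the vertex order 1 < 2 < 3 < 4 and write every simplex with vertices in increasing order. Then dim K = 3 and the simplices of K are:

  0-simplices (4): [1], [2], [3], [4]
  1-simplices (6): [1,2], [1,3], [1,4], [2,3], [2,4], [3,4]
  2-simplices (4): [1,2,3], [1,2,4], [1,3,4], [2,3,4]
  3-simplices (1): [1,2,3,4]

Hence C_0 ≅ Z^4, C_1 ≅ Z^6, C_2 ≅ Z^4, C_3 ≅ Z^1.

The boundary map ∂_1: C_1 → C_0 sends each edge [p,q] (with p < q) to q − p.
This gives a 4×6 integer matrix of rank 3; reducing to Smith normal form yields diagonal entries (1,1,1).

∂_2: C_2 → C_1 sends each 2-simplex [p,q,r] to [q,r] − [p,r] + [p,q]. For instance
  ∂[1,3,4] = [3,4] − [1,4] + [1,3],
  ∂[1,2,3] = [2,3] − [1,3] + [1,2].
The 6×4 boundary matrix has rank 3 and Smith normal form diag(1,1,1).

The boundary map ∂_3: C_3 → C_2 sends each 3-simplex σ to the alternating sum Σ_i (−1)^i (σ with its i-th vertex removed). For instance
  ∂[1,2,3,4] = [2,3,4] − [1,3,4] + [1,2,4] − [1,2,3].
This gives a 4×1 integer matrix of rank 1; reducing to Smith normal form yields diagonal entries (1).

Reading off H_k = ker ∂_k / im ∂_{k+1}:

  H_0: rank C_0 − rank ∂_1 = 4 − 3 = 1, and the invariant factors of ∂_1 are all 1, so H_0 = Z.
  H_1: rank ker ∂_1 − rank ∂_2 = (6 − 3) − 3 = 0, and the invariant factors of ∂_2 are all 1, so H_1 = 0.
  H_2: rank ker ∂_2 − rank ∂_3 = (4 − 3) − 1 = 0, and the invariant factors of ∂_3 are all 1, so H_2 = 0.
  H_3: rank ker ∂_3 − rank ∂_4 = (1 − 1) − 0 = 0, and there is no ∂_4, so H_3 = 0.

H_0 = Z,  H_1 = 0,  H_2 = 0,  H_3 = 0.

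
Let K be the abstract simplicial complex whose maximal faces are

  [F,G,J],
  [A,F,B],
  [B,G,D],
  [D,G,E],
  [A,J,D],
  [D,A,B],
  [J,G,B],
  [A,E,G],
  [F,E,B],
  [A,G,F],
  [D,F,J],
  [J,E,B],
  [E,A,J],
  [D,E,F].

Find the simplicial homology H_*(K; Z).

Take the total order A < B < D < E < F < G < J on the vertex set. Then K (dimension 2) consists of the simplices:

  0-simplices (7): A, B, D, E, F, G, J
  1-simplices (21): AB, AD, AE, AF, AG, AJ, BD, BE, BF, BG, BJ, DE, DF, DG, DJ, EF, EG, EJ, FG, FJ, GJ
  2-simplices (14): ABD, ABF, ADJ, AEG, AEJ, AFG, BDG, BEF, BEJ, BGJ, DEF, DEG, DFJ, FGJ

Hence C_0 ≅ Z^7, C_1 ≅ Z^21, C_2 ≅ Z^14.

∂_1: C_1 → C_0 sends each edge [p,q] (with p < q) to q − p. For instance
  ∂AB = B − A.
The resulting 7×21 matrix has rank 6, and its Smith normal form has invariant factors (1,1,1,1,1,1).

∂_2: C_2 → C_1 maps a triangle to the signed sum of its edges. For instance
  ∂AEJ = EJ − AJ + AE,
  ∂ABD = BD − AD + AB.
The resulting 21×14 matrix has rank 13, and its Smith normal form has invariant factors (1,1,1,1,1,1,1,1,1,1,1,1,1).

Now H_k = ker ∂_k / im ∂_{k+1}, so:

  H_0: rank C_0 − rank ∂_1 = 7 − 6 = 1, and the invariant factors of ∂_1 are all 1, so H_0 ≅ Z.
  H_1: rank ker ∂_1 − rank ∂_2 = (21 − 6) − 13 = 2, and the invariant factors of ∂_2 are all 1, so H_1 ≅ Z^2.
  H_2: rank ker ∂_2 − rank ∂_3 = (14 − 13) − 0 = 1, and there is no ∂_3, so H_2 ≅ Z.

H_0 ≅ Z,  H_1 ≅ Z^2,  H_2 ≅ Z.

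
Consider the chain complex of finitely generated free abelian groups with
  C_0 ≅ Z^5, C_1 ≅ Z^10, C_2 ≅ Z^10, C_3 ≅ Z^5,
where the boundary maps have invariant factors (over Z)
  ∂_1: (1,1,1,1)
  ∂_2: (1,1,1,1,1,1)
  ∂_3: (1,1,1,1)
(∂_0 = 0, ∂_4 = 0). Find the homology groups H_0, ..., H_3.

H_0: b_0 = 5 − 0 − 4 = 1; torsion from ∂_1 factors > 1: none. So H_0 = Z.
H_1: b_1 = 10 − 4 − 6 = 0; torsion from ∂_2 factors > 1: none. So H_1 = 0.
H_2: b_2 = 10 − 6 − 4 = 0; torsion from ∂_3 factors > 1: none. So H_2 = 0.
H_3: b_3 = 5 − 4 − 0 = 1; torsion from ∂_4 factors > 1: none. So H_3 = Z.

H_0 = Z,  H_1 = 0,  H_2 = 0,  H_3 = Z.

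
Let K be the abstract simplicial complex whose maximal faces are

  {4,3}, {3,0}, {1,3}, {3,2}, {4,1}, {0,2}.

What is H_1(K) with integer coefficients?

H_1 = Z^2.

Order the vertices as 0 < 1 < 2 < 3 < 4. Listing each simplex with vertices in this order, K has dimension 1 with simplices:

  0-simplices (5): [0], [1], [2], [3], [4]
  1-simplices (6): [0,2], [0,3], [1,3], [1,4], [2,3], [3,4]

so the chain groups are C_0 ≅ Z^5, C_1 ≅ Z^6.

Boundary ∂_1: C_1 → C_0 maps an edge to its endpoints' difference, ∂[p,q] = q − p. For instance
  ∂[3,4] = [4] − [3].
As a 5×6 matrix over Z this has rank 4, with invariant factors (1,1,1,1).

Now H_k = ker ∂_k / im ∂_{k+1}, so:

  H_1: rank ker ∂_1 − rank ∂_2 = (6 − 4) − 0 = 2, and there is no ∂_2, so H_1 = Z^2.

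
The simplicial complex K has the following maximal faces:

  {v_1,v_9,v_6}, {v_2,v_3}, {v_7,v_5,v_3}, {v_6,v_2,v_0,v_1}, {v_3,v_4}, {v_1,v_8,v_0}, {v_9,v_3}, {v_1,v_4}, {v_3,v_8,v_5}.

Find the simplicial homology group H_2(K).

H_2 ≅ 0.

Take the total order v_0 < v_1 < v_2 < v_3 < v_4 < v_5 < v_6 < v_7 < v_8 < v_9 on the vertex set. Then K (dimension 3) consists of the simplices:

  0-simplices (10): [v_0], [v_1], [v_2], [v_3], [v_4], [v_5], [v_6], [v_7], [v_8], [v_9]
  1-simplices (19): (19 of them)
  2-simplices (8): [v_0,v_1,v_2], [v_0,v_1,v_6], [v_0,v_1,v_8], [v_0,v_2,v_6], [v_1,v_2,v_6], [v_1,v_6,v_9], [v_3,v_5,v_7], [v_3,v_5,v_8]
  3-simplices (1): [v_0,v_1,v_2,v_6]

giving chain groups C_0 ≅ Z^10, C_1 ≅ Z^19, C_2 ≅ Z^8, C_3 ≅ Z^1.

∂_1: C_1 → C_0 is given by ∂[p,q] = [q] − [p]. For instance
  ∂[v_5,v_7] = [v_7] − [v_5].
This gives a 10×19 integer matrix of rank 9; reducing to Smith normal form yields diagonal entries (1,1,1,1,1,1,1,1,1).

The boundary map ∂_2: C_2 → C_1 acts by ∂[p,q,r] = [q,r] − [p,r] + [p,q]. For instance
  ∂[v_0,v_1,v_8] = [v_1,v_8] − [v_0,v_8] + [v_0,v_1],
  ∂[v_0,v_1,v_6] = [v_1,v_6] − [v_0,v_6] + [v_0,v_1].
This gives a 19×8 integer matrix of rank 7; reducing to Smith normal form yields diagonal entries (1,1,1,1,1,1,1).

∂_3: C_3 → C_2 sends each 3-simplex σ to the alternating sum Σ_i (−1)^i (σ with its i-th vertex removed). For instance
  ∂[v_0,v_1,v_2,v_6] = [v_1,v_2,v_6] − [v_0,v_2,v_6] + [v_0,v_1,v_6] − [v_0,v_1,v_2].
As a 8×1 matrix over Z this has rank 1, with invariant factors (1).

Now H_k = ker ∂_k / im ∂_{k+1}, so:

  H_2: rank ker ∂_2 − rank ∂_3 = (8 − 7) − 1 = 0, and the invariant factors of ∂_3 are all 1, so H_2 ≅ 0.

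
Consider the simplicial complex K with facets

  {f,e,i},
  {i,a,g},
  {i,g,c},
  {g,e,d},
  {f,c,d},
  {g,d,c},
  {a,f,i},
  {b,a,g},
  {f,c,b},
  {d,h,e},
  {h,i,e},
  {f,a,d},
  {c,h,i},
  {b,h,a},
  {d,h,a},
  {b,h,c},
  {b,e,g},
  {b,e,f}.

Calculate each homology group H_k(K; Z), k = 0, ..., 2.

H_0 ≅ Z,  H_1 ≅ Z^2,  H_2 ≅ Z.

Order the vertices as a < b < c < d < e < f < g < h < i. Listing each simplex with vertices in this order, K has dimension 2 with simplices:

  0-simplices (9): a, b, c, d, e, f, g, h, i
  1-simplices (27): ab, ad, af, ag, ah, ai, bc, be, bf, bg, bh, cd, cf, cg, ch, ci, de, df, dg, dh, ef, eg, eh, ei, fi, gi, hi
  2-simplices (18): abg, abh, adf, adh, afi, agi, bcf, bch, bef, beg, cdf, cdg, cgi, chi, deg, deh, efi, ehi

so the chain groups are C_0 ≅ Z^9, C_1 ≅ Z^27, C_2 ≅ Z^18.

The boundary map ∂_1: C_1 → C_0 sends each edge [p,q] (with p < q) to q − p.
As a 9×27 matrix over Z this has rank 8, with invariant factors (1,1,1,1,1,1,1,1).

The boundary map ∂_2: C_2 → C_1 acts by ∂[p,q,r] = [q,r] − [p,r] + [p,q]. For instance
  ∂cdf = df − cf + cd,
  ∂bcf = cf − bf + bc.
As a 27×18 matrix over Z this has rank 17, with invariant factors (1,1,1,1,1,1,1,1,1,1,1,1,1,1,1,1,1).

Now H_k = ker ∂_k / im ∂_{k+1}, so:

  H_0: rank C_0 − rank ∂_1 = 9 − 8 = 1, and the invariant factors of ∂_1 are all 1, so H_0 ≅ Z.
  H_1: rank ker ∂_1 − rank ∂_2 = (27 − 8) − 17 = 2, and the invariant factors of ∂_2 are all 1, so H_1 ≅ Z^2.
  H_2: rank ker ∂_2 − rank ∂_3 = (18 − 17) − 0 = 1, and there is no ∂_3, so H_2 ≅ Z.

As a check, the Euler characteristic is 9 − 27 + 18 = 0, which agrees with 1 − 2 + 1 = 0.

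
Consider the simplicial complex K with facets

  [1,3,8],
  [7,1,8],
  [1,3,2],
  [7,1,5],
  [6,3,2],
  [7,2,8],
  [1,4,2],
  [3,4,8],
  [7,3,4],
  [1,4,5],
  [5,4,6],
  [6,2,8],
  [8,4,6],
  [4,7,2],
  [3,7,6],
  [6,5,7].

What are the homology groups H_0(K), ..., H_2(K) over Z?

H_0 = Z,  H_1 = Z^2,  H_2 = Z.

Order the vertices as 1 < 2 < 3 < 4 < 5 < 6 < 7 < 8. Listing each simplex with vertices in this order, K has dimension 2 with simplices:

  0-simplices (8): [1], [2], [3], [4], [5], [6], [7], [8]
  1-simplices (24): (24 of them)
  2-simplices (16): [1,2,3], [1,2,4], [1,3,8], [1,4,5], [1,5,7], [1,7,8], [2,3,6], [2,4,7], [2,6,8], [2,7,8], [3,4,7], [3,4,8], [3,6,7], [4,5,6], [4,6,8], [5,6,7]

giving chain groups C_0 ≅ Z^8, C_1 ≅ Z^24, C_2 ≅ Z^16.

∂_1: C_1 → C_0 sends each edge [p,q] (with p < q) to q − p. For instance
  ∂[6,7] = [7] − [6].
As a 8×24 matrix over Z this has rank 7, with invariant factors (1,1,1,1,1,1,1).

The boundary map ∂_2: C_2 → C_1 maps a triangle to the signed sum of its edges. For instance
  ∂[1,4,5] = [4,5] − [1,5] + [1,4],
  ∂[3,4,8] = [4,8] − [3,8] + [3,4].
This gives a 24×16 integer matrix of rank 15; reducing to Smith normal form yields diagonal entries (1,1,1,1,1,1,1,1,1,1,1,1,1,1,1).

Now H_k = ker ∂_k / im ∂_{k+1}, so:

  H_0: rank C_0 − rank ∂_1 = 8 − 7 = 1, and the invariant factors of ∂_1 are all 1, so H_0 ≅ Z.
  H_1: rank ker ∂_1 − rank ∂_2 = (24 − 7) − 15 = 2, and the invariant factors of ∂_2 are all 1, so H_1 ≅ Z^2.
  H_2: rank ker ∂_2 − rank ∂_3 = (16 − 15) − 0 = 1, and there is no ∂_3, so H_2 ≅ Z.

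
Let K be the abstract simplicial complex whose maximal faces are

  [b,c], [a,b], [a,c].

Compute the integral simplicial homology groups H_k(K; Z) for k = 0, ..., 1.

H_0 = Z,  H_1 = Z.

We work with the vertex ordering a < b < c. The simplices of K, each written with vertices in increasing order, are:

  0-simplices (3): a, b, c
  1-simplices (3): ab, ac, bc

giving chain groups C_0 ≅ Z^3, C_1 ≅ Z^3.

∂_1: C_1 → C_0 maps an edge to its endpoints' difference, ∂[p,q] = q − p.
As a 3×3 matrix over Z this has rank 2, with invariant factors (1,1).

From H_k ≅ ker(∂_k) / im(∂_{k+1}) we obtain:

  H_0: rank C_0 − rank ∂_1 = 3 − 2 = 1, and the invariant factors of ∂_1 are all 1, so H_0 ≅ Z.
  H_1: rank ker ∂_1 − rank ∂_2 = (3 − 2) − 0 = 1, and there is no ∂_2, so H_1 ≅ Z.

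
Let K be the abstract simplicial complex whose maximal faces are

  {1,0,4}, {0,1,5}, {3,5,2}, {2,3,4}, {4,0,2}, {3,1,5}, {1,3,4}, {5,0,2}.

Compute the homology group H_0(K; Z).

H_0 ≅ Z.

Take the total order 0 < 1 < 2 < 3 < 4 < 5 on the vertex set. Then K (dimension 2) consists of the simplices:

  0-simplices (6): [0], [1], [2], [3], [4], [5]
  1-simplices (12): [0,1], [0,2], [0,4], [0,5], [1,3], [1,4], [1,5], [2,3], [2,4], [2,5], [3,4], [3,5]
  2-simplices (8): [0,1,4], [0,1,5], [0,2,4], [0,2,5], [1,3,4], [1,3,5], [2,3,4], [2,3,5]

Hence C_0 ≅ Z^6, C_1 ≅ Z^12, C_2 ≅ Z^8.

The boundary map ∂_1: C_1 → C_0 is given by ∂[p,q] = [q] − [p].
The resulting 6×12 matrix has rank 5, and its Smith normal form has invariant factors (1,1,1,1,1).

The boundary map ∂_2: C_2 → C_1 acts by ∂[p,q,r] = [q,r] − [p,r] + [p,q]. For instance
  ∂[2,3,4] = [3,4] − [2,4] + [2,3],
  ∂[0,2,4] = [2,4] − [0,4] + [0,2].
The 12×8 boundary matrix has rank 7 and Smith normal form diag(1,1,1,1,1,1,1).

Computing H_k = (kernel of ∂_k) / (image of ∂_{k+1}):

  H_0: rank C_0 − rank ∂_1 = 6 − 5 = 1, and the invariant factors of ∂_1 are all 1, so H_0 = Z.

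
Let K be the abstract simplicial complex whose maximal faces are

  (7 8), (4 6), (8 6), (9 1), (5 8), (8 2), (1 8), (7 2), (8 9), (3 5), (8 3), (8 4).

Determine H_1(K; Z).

Fix the vertex order 1 < 2 < 3 < 4 < 5 < 6 < 7 < 8 < 9 and write every simplex with vertices in increasing order. Then dim K = 1 and the simplices of K are:

  0-simplices (9): [1], [2], [3], [4], [5], [6], [7], [8], [9]
  1-simplices (12): [1,8], [1,9], [2,7], [2,8], [3,5], [3,8], [4,6], [4,8], [5,8], [6,8], [7,8], [8,9]

giving chain groups C_0 ≅ Z^9, C_1 ≅ Z^12.

The boundary map ∂_1: C_1 → C_0 maps an edge to its endpoints' difference, ∂[p,q] = q − p.
As a 9×12 matrix over Z this has rank 8, with invariant factors (1,1,1,1,1,1,1,1).

Reading off H_k = ker ∂_k / im ∂_{k+1}:

  H_1: rank ker ∂_1 − rank ∂_2 = (12 − 8) − 0 = 4, and there is no ∂_2, so H_1 ≅ Z^4.

H_1 ≅ Z^4.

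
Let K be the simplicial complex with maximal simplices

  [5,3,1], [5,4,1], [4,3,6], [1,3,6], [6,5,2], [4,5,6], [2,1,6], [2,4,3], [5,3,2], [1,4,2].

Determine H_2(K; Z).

Fix the vertex order 1 < 2 < 3 < 4 < 5 < 6 and write every simplex with vertices in increasing order. Then dim K = 2 and the simplices of K are:

  0-simplices (6): [1], [2], [3], [4], [5], [6]
  1-simplices (15): [1,2], [1,3], [1,4], [1,5], [1,6], [2,3], [2,4], [2,5], [2,6], [3,4], [3,5], [3,6], [4,5], [4,6], [5,6]
  2-simplices (10): [1,2,4], [1,2,6], [1,3,5], [1,3,6], [1,4,5], [2,3,4], [2,3,5], [2,5,6], [3,4,6], [4,5,6]

giving chain groups C_0 ≅ Z^6, C_1 ≅ Z^15, C_2 ≅ Z^10.

Boundary ∂_1: C_1 → C_0 maps an edge to its endpoints' difference, ∂[p,q] = q − p.
The 6×15 boundary matrix has rank 5 and Smith normal form diag(1,1,1,1,1).

∂_2: C_2 → C_1 sends each 2-simplex [p,q,r] to [q,r] − [p,r] + [p,q]. For instance
  ∂[2,3,4] = [3,4] − [2,4] + [2,3],
  ∂[2,5,6] = [5,6] − [2,6] + [2,5].
As a 15×10 matrix over Z this has rank 10, with invariant factors (1,1,1,1,1,1,1,1,1,2).

Now H_k = ker ∂_k / im ∂_{k+1}, so:

  H_2: rank ker ∂_2 − rank ∂_3 = (10 − 10) − 0 = 0, and there is no ∂_3, so H_2 = 0.

H_2 = 0.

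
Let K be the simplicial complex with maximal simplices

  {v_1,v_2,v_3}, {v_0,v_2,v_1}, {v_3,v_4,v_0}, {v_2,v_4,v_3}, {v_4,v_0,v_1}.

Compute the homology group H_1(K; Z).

Take the total order v_0 < v_1 < v_2 < v_3 < v_4 on the vertex set. Then K (dimension 2) consists of the simplices:

  0-simplices (5): [v_0], [v_1], [v_2], [v_3], [v_4]
  1-simplices (10): [v_0,v_1], [v_0,v_2], [v_0,v_3], [v_0,v_4], [v_1,v_2], [v_1,v_3], [v_1,v_4], [v_2,v_3], [v_2,v_4], [v_3,v_4]
  2-simplices (5): [v_0,v_1,v_2], [v_0,v_1,v_4], [v_0,v_3,v_4], [v_1,v_2,v_3], [v_2,v_3,v_4]

giving chain groups C_0 ≅ Z^5, C_1 ≅ Z^10, C_2 ≅ Z^5.

Boundary ∂_1: C_1 → C_0 is given by ∂[p,q] = [q] − [p]. For instance
  ∂[v_0,v_1] = [v_1] − [v_0].
The resulting 5×10 matrix has rank 4, and its Smith normal form has invariant factors (1,1,1,1).

∂_2: C_2 → C_1 maps a triangle to the signed sum of its edges. For instance
  ∂[v_0,v_1,v_2] = [v_1,v_2] − [v_0,v_2] + [v_0,v_1],
  ∂[v_1,v_2,v_3] = [v_2,v_3] − [v_1,v_3] + [v_1,v_2].
This gives a 10×5 integer matrix of rank 5; reducing to Smith normal form yields diagonal entries (1,1,1,1,1).

Computing H_k = (kernel of ∂_k) / (image of ∂_{k+1}):

  H_1: rank ker ∂_1 − rank ∂_2 = (10 − 4) − 5 = 1, and the invariant factors of ∂_2 are all 1, so H_1 = Z.

H_1 ≅ Z.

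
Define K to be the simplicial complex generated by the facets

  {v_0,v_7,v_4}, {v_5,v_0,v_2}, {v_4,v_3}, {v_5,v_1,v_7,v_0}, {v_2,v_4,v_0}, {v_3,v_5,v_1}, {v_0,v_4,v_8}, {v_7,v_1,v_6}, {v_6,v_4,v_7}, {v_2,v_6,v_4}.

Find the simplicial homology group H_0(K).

Fix the vertex order v_0 < v_1 < v_2 < v_3 < v_4 < v_5 < v_6 < v_7 < v_8 and write every simplex with vertices in increasing order. Then dim K = 3 and the simplices of K are:

  0-simplices (9): [v_0], [v_1], [v_2], [v_3], [v_4], [v_5], [v_6], [v_7], [v_8]
  1-simplices (20): (20 of them)
  2-simplices (12): (12 of them)
  3-simplices (1): [v_0,v_1,v_5,v_7]

Hence C_0 ≅ Z^9, C_1 ≅ Z^20, C_2 ≅ Z^12, C_3 ≅ Z^1.

∂_1: C_1 → C_0 sends each edge [p,q] (with p < q) to q − p. For instance
  ∂[v_2,v_6] = [v_6] − [v_2].
The resulting 9×20 matrix has rank 8, and its Smith normal form has invariant factors (1,1,1,1,1,1,1,1).

The boundary map ∂_2: C_2 → C_1 sends each 2-simplex [p,q,r] to [q,r] − [p,r] + [p,q]. For instance
  ∂[v_2,v_4,v_6] = [v_4,v_6] − [v_2,v_6] + [v_2,v_4],
  ∂[v_1,v_6,v_7] = [v_6,v_7] − [v_1,v_7] + [v_1,v_6].
The resulting 20×12 matrix has rank 11, and its Smith normal form has invariant factors (1,1,1,1,1,1,1,1,1,1,1).

The boundary map ∂_3: C_3 → C_2 sends each 3-simplex σ to the alternating sum Σ_i (−1)^i (σ with its i-th vertex removed). For instance
  ∂[v_0,v_1,v_5,v_7] = [v_1,v_5,v_7] − [v_0,v_5,v_7] + [v_0,v_1,v_7] − [v_0,v_1,v_5].
As a 12×1 matrix over Z this has rank 1, with invariant factors (1).

Now H_k = ker ∂_k / im ∂_{k+1}, so:

  H_0: rank C_0 − rank ∂_1 = 9 − 8 = 1, and the invariant factors of ∂_1 are all 1, so H_0 ≅ Z.

H_0 ≅ Z.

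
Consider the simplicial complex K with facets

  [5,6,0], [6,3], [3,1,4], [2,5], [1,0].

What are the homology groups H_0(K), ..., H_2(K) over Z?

H_0 = Z,  H_1 = Z,  H_2 = 0.

Take the total order 0 < 1 < 2 < 3 < 4 < 5 < 6 on the vertex set. Then K (dimension 2) consists of the simplices:

  0-simplices (7): [0], [1], [2], [3], [4], [5], [6]
  1-simplices (9): [0,1], [0,5], [0,6], [1,3], [1,4], [2,5], [3,4], [3,6], [5,6]
  2-simplices (2): [0,5,6], [1,3,4]

giving chain groups C_0 ≅ Z^7, C_1 ≅ Z^9, C_2 ≅ Z^2.

Boundary ∂_1: C_1 → C_0 maps an edge to its endpoints' difference, ∂[p,q] = q − p. For instance
  ∂[1,4] = [4] − [1].
This gives a 7×9 integer matrix of rank 6; reducing to Smith normal form yields diagonal entries (1,1,1,1,1,1).

The boundary map ∂_2: C_2 → C_1 acts by ∂[p,q,r] = [q,r] − [p,r] + [p,q]. For instance
  ∂[1,3,4] = [3,4] − [1,4] + [1,3],
  ∂[0,5,6] = [5,6] − [0,6] + [0,5].
The resulting 9×2 matrix has rank 2, and its Smith normal form has invariant factors (1,1).

Now H_k = ker ∂_k / im ∂_{k+1}, so:

  H_0: rank C_0 − rank ∂_1 = 7 − 6 = 1, and the invariant factors of ∂_1 are all 1, so H_0 = Z.
  H_1: rank ker ∂_1 − rank ∂_2 = (9 − 6) − 2 = 1, and the invariant factors of ∂_2 are all 1, so H_1 = Z.
  H_2: rank ker ∂_2 − rank ∂_3 = (2 − 2) − 0 = 0, and there is no ∂_3, so H_2 = 0.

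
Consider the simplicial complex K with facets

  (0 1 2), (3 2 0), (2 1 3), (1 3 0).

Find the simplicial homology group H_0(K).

Order the vertices as 0 < 1 < 2 < 3. Listing each simplex with vertices in this order, K has dimension 2 with simplices:

  0-simplices (4): [0], [1], [2], [3]
  1-simplices (6): [0,1], [0,2], [0,3], [1,2], [1,3], [2,3]
  2-simplices (4): [0,1,2], [0,1,3], [0,2,3], [1,2,3]

so the chain groups are C_0 ≅ Z^4, C_1 ≅ Z^6, C_2 ≅ Z^4.

∂_1: C_1 → C_0 sends each edge [p,q] (with p < q) to q − p.
As a 4×6 matrix over Z this has rank 3, with invariant factors (1,1,1).

The boundary map ∂_2: C_2 → C_1 sends each 2-simplex [p,q,r] to [q,r] − [p,r] + [p,q]. For instance
  ∂[0,2,3] = [2,3] − [0,3] + [0,2],
  ∂[0,1,2] = [1,2] − [0,2] + [0,1].
This gives a 6×4 integer matrix of rank 3; reducing to Smith normal form yields diagonal entries (1,1,1).

Computing H_k = (kernel of ∂_k) / (image of ∂_{k+1}):

  H_0: rank C_0 − rank ∂_1 = 4 − 3 = 1, and the invariant factors of ∂_1 are all 1, so H_0 ≅ Z.

H_0 = Z.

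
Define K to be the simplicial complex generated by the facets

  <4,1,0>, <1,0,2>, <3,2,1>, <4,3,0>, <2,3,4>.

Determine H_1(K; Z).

We work with the vertex ordering 0 < 1 < 2 < 3 < 4. The simplices of K, each written with vertices in increasing order, are:

  0-simplices (5): [0], [1], [2], [3], [4]
  1-simplices (10): [0,1], [0,2], [0,3], [0,4], [1,2], [1,3], [1,4], [2,3], [2,4], [3,4]
  2-simplices (5): [0,1,2], [0,1,4], [0,3,4], [1,2,3], [2,3,4]

so the chain groups are C_0 ≅ Z^5, C_1 ≅ Z^10, C_2 ≅ Z^5.

The boundary map ∂_1: C_1 → C_0 is given by ∂[p,q] = [q] − [p]. For instance
  ∂[1,4] = [4] − [1].
As a 5×10 matrix over Z this has rank 4, with invariant factors (1,1,1,1).

Boundary ∂_2: C_2 → C_1 maps a triangle to the signed sum of its edges. For instance
  ∂[1,2,3] = [2,3] − [1,3] + [1,2],
  ∂[0,1,4] = [1,4] − [0,4] + [0,1].
As a 10×5 matrix over Z this has rank 5, with invariant factors (1,1,1,1,1).

From H_k ≅ ker(∂_k) / im(∂_{k+1}) we obtain:

  H_1: rank ker ∂_1 − rank ∂_2 = (10 − 4) − 5 = 1, and the invariant factors of ∂_2 are all 1, so H_1 ≅ Z.

(K is a triangulation of the Möbius band.)

H_1 ≅ Z.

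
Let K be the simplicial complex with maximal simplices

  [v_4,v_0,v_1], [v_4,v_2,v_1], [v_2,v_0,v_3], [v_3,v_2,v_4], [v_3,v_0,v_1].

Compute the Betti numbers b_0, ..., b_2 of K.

We work with the vertex ordering v_0 < v_1 < v_2 < v_3 < v_4. The simplices of K, each written with vertices in increasing order, are:

  0-simplices (5): [v_0], [v_1], [v_2], [v_3], [v_4]
  1-simplices (10): [v_0,v_1], [v_0,v_2], [v_0,v_3], [v_0,v_4], [v_1,v_2], [v_1,v_3], [v_1,v_4], [v_2,v_3], [v_2,v_4], [v_3,v_4]
  2-simplices (5): [v_0,v_1,v_3], [v_0,v_1,v_4], [v_0,v_2,v_3], [v_1,v_2,v_4], [v_2,v_3,v_4]

giving chain groups C_0 ≅ Z^5, C_1 ≅ Z^10, C_2 ≅ Z^5.

∂_1: C_1 → C_0 sends each edge [p,q] (with p < q) to q − p.
As a 5×10 matrix over Z this has rank 4, with invariant factors (1,1,1,1).

∂_2: C_2 → C_1 maps a triangle to the signed sum of its edges. For instance
  ∂[v_0,v_2,v_3] = [v_2,v_3] − [v_0,v_3] + [v_0,v_2],
  ∂[v_0,v_1,v_4] = [v_1,v_4] − [v_0,v_4] + [v_0,v_1].
The 10×5 boundary matrix has rank 5 and Smith normal form diag(1,1,1,1,1).

Computing H_k = (kernel of ∂_k) / (image of ∂_{k+1}):

  H_0: rank C_0 − rank ∂_1 = 5 − 4 = 1, and the invariant factors of ∂_1 are all 1, so H_0 ≅ Z.
  H_1: rank ker ∂_1 − rank ∂_2 = (10 − 4) − 5 = 1, and the invariant factors of ∂_2 are all 1, so H_1 ≅ Z.
  H_2: rank ker ∂_2 − rank ∂_3 = (5 − 5) − 0 = 0, and there is no ∂_3, so H_2 ≅ 0.

(K is a triangulation of the Möbius band.)

Hence the Betti numbers are b_0 = 1, b_1 = 1, b_2 = 0.

b_0 = 1, b_1 = 1, b_2 = 0.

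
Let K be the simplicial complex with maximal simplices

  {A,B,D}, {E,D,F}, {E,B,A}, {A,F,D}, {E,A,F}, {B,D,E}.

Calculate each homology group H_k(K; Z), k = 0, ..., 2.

H_0 ≅ Z,  H_1 = 0,  H_2 ≅ Z.

Order the vertices as A < B < D < E < F. Listing each simplex with vertices in this order, K has dimension 2 with simplices:

  0-simplices (5): A, B, D, E, F
  1-simplices (9): AB, AD, AE, AF, BD, BE, DE, DF, EF
  2-simplices (6): ABD, ABE, ADF, AEF, BDE, DEF

giving chain groups C_0 ≅ Z^5, C_1 ≅ Z^9, C_2 ≅ Z^6.

∂_1: C_1 → C_0 maps an edge to its endpoints' difference, ∂[p,q] = q − p.
The resulting 5×9 matrix has rank 4, and its Smith normal form has invariant factors (1,1,1,1).

The boundary map ∂_2: C_2 → C_1 acts by ∂[p,q,r] = [q,r] − [p,r] + [p,q]. For instance
  ∂AEF = EF − AF + AE,
  ∂ABE = BE − AE + AB.
The 9×6 boundary matrix has rank 5 and Smith normal form diag(1,1,1,1,1).

From H_k ≅ ker(∂_k) / im(∂_{k+1}) we obtain:

  H_0: rank C_0 − rank ∂_1 = 5 − 4 = 1, and the invariant factors of ∂_1 are all 1, so H_0 ≅ Z.
  H_1: rank ker ∂_1 − rank ∂_2 = (9 − 4) − 5 = 0, and the invariant factors of ∂_2 are all 1, so H_1 ≅ 0.
  H_2: rank ker ∂_2 − rank ∂_3 = (6 − 5) − 0 = 1, and there is no ∂_3, so H_2 ≅ Z.

(K is a triangulation of the 2-sphere S^2.)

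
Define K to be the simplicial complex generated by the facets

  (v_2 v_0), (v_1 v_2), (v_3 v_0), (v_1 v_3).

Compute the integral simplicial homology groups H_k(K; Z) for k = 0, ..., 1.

K has 4 vertices, 4 edges.
rank ∂_0 = 0, rank ∂_1 = 3 ⇒ b_0 = 4 − 0 − 3 = 1; all invariant factors of ∂_1 are 1 so no torsion. So H_0 ≅ Z.
rank ∂_1 = 3, rank ∂_2 = 0 ⇒ b_1 = 4 − 3 − 0 = 1. So H_1 ≅ Z.

H_0 ≅ Z,  H_1 ≅ Z.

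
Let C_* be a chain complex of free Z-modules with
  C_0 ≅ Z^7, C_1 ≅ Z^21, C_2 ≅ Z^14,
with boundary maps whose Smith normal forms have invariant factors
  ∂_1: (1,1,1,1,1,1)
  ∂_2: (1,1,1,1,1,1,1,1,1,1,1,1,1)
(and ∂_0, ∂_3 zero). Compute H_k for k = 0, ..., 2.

H_0: b_0 = 7 − 0 − 6 = 1; torsion from ∂_1 factors > 1: none. So H_0 ≅ Z.
H_1: b_1 = 21 − 6 − 13 = 2; torsion from ∂_2 factors > 1: none. So H_1 ≅ Z^2.
H_2: b_2 = 14 − 13 − 0 = 1; torsion from ∂_3 factors > 1: none. So H_2 ≅ Z.

H_0 ≅ Z,  H_1 ≅ Z^2,  H_2 ≅ Z.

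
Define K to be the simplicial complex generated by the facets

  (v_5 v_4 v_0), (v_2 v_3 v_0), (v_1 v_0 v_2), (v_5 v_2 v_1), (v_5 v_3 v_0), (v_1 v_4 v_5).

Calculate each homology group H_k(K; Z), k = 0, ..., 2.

Order the vertices as v_0 < v_1 < v_2 < v_3 < v_4 < v_5. Listing each simplex with vertices in this order, K has dimension 2 with simplices:

  0-simplices (6): [v_0], [v_1], [v_2], [v_3], [v_4], [v_5]
  1-simplices (12): [v_0,v_1], [v_0,v_2], [v_0,v_3], [v_0,v_4], [v_0,v_5], [v_1,v_2], [v_1,v_4], [v_1,v_5], [v_2,v_3], [v_2,v_5], [v_3,v_5], [v_4,v_5]
  2-simplices (6): [v_0,v_1,v_2], [v_0,v_2,v_3], [v_0,v_3,v_5], [v_0,v_4,v_5], [v_1,v_2,v_5], [v_1,v_4,v_5]

so the chain groups are C_0 ≅ Z^6, C_1 ≅ Z^12, C_2 ≅ Z^6.

The boundary map ∂_1: C_1 → C_0 is given by ∂[p,q] = [q] − [p].
The resulting 6×12 matrix has rank 5, and its Smith normal form has invariant factors (1,1,1,1,1).

Boundary ∂_2: C_2 → C_1 sends each 2-simplex [p,q,r] to [q,r] − [p,r] + [p,q]. For instance
  ∂[v_0,v_2,v_3] = [v_2,v_3] − [v_0,v_3] + [v_0,v_2],
  ∂[v_1,v_4,v_5] = [v_4,v_5] − [v_1,v_5] + [v_1,v_4].
The resulting 12×6 matrix has rank 6, and its Smith normal form has invariant factors (1,1,1,1,1,1).

From H_k ≅ ker(∂_k) / im(∂_{k+1}) we obtain:

  H_0: rank C_0 − rank ∂_1 = 6 − 5 = 1, and the invariant factors of ∂_1 are all 1, so H_0 ≅ Z.
  H_1: rank ker ∂_1 − rank ∂_2 = (12 − 5) − 6 = 1, and the invariant factors of ∂_2 are all 1, so H_1 ≅ Z.
  H_2: rank ker ∂_2 − rank ∂_3 = (6 − 6) − 0 = 0, and there is no ∂_3, so H_2 ≅ 0.

H_0 = Z,  H_1 = Z,  H_2 = 0.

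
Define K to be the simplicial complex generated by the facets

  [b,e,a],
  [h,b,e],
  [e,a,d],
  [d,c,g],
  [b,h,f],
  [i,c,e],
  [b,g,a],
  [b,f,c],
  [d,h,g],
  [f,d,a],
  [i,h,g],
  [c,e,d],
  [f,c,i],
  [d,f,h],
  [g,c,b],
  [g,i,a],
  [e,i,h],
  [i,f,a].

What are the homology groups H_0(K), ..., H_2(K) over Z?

K has 9 vertices, 27 edges, 18 triangles.
rank ∂_0 = 0, rank ∂_1 = 8 ⇒ b_0 = 9 − 0 − 8 = 1; all invariant factors of ∂_1 are 1 so no torsion. So H_0 = Z.
rank ∂_1 = 8, rank ∂_2 = 17 ⇒ b_1 = 27 − 8 − 17 = 2; all invariant factors of ∂_2 are 1 so no torsion. So H_1 = Z^2.
rank ∂_2 = 17, rank ∂_3 = 0 ⇒ b_2 = 18 − 17 − 0 = 1. So H_2 = Z.

H_0 ≅ Z,  H_1 ≅ Z^2,  H_2 ≅ Z.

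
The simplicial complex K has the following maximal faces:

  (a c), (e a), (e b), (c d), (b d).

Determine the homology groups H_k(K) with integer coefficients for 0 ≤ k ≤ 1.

Take the total order a < b < c < d < e on the vertex set. Then K (dimension 1) consists of the simplices:

  0-simplices (5): a, b, c, d, e
  1-simplices (5): ac, ae, bd, be, cd

giving chain groups C_0 ≅ Z^5, C_1 ≅ Z^5.

The boundary map ∂_1: C_1 → C_0 maps an edge to its endpoints' difference, ∂[p,q] = q − p. For instance
  ∂ae = e − a.
As a 5×5 matrix over Z this has rank 4, with invariant factors (1,1,1,1).

From H_k ≅ ker(∂_k) / im(∂_{k+1}) we obtain:

  H_0: rank C_0 − rank ∂_1 = 5 − 4 = 1, and the invariant factors of ∂_1 are all 1, so H_0 ≅ Z.
  H_1: rank ker ∂_1 − rank ∂_2 = (5 − 4) − 0 = 1, and there is no ∂_2, so H_1 ≅ Z.

H_0 ≅ Z,  H_1 ≅ Z.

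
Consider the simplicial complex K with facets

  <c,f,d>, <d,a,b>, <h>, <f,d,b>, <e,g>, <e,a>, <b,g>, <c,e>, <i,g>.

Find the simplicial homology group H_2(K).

Order the vertices as a < b < c < d < e < f < g < h < i. Listing each simplex with vertices in this order, K has dimension 2 with simplices:

  0-simplices (9): a, b, c, d, e, f, g, h, i
  1-simplices (12): ab, ad, ae, bd, bf, bg, cd, ce, cf, df, eg, gi
  2-simplices (3): abd, bdf, cdf

giving chain groups C_0 ≅ Z^9, C_1 ≅ Z^12, C_2 ≅ Z^3.

The boundary map ∂_1: C_1 → C_0 sends each edge [p,q] (with p < q) to q − p. For instance
  ∂cf = f − c.
The 9×12 boundary matrix has rank 7 and Smith normal form diag(1,1,1,1,1,1,1).

Boundary ∂_2: C_2 → C_1 maps a triangle to the signed sum of its edges. For instance
  ∂cdf = df − cf + cd,
  ∂bdf = df − bf + bd.
As a 12×3 matrix over Z this has rank 3, with invariant factors (1,1,1).

Computing H_k = (kernel of ∂_k) / (image of ∂_{k+1}):

  H_2: rank ker ∂_2 − rank ∂_3 = (3 − 3) − 0 = 0, and there is no ∂_3, so H_2 = 0.

H_2 = 0.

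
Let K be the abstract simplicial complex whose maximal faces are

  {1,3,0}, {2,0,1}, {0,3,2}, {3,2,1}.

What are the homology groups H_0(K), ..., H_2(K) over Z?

H_0 = Z,  H_1 = 0,  H_2 = Z.

Fix the vertex order 0 < 1 < 2 < 3 and write every simplex with vertices in increasing order. Then dim K = 2 and the simplices of K are:

  0-simplices (4): [0], [1], [2], [3]
  1-simplices (6): [0,1], [0,2], [0,3], [1,2], [1,3], [2,3]
  2-simplices (4): [0,1,2], [0,1,3], [0,2,3], [1,2,3]

giving chain groups C_0 ≅ Z^4, C_1 ≅ Z^6, C_2 ≅ Z^4.

Boundary ∂_1: C_1 → C_0 maps an edge to its endpoints' difference, ∂[p,q] = q − p.
The 4×6 boundary matrix has rank 3 and Smith normal form diag(1,1,1).

The boundary map ∂_2: C_2 → C_1 maps a triangle to the signed sum of its edges. For instance
  ∂[0,1,3] = [1,3] − [0,3] + [0,1],
  ∂[0,2,3] = [2,3] − [0,3] + [0,2].
As a 6×4 matrix over Z this has rank 3, with invariant factors (1,1,1).

Now H_k = ker ∂_k / im ∂_{k+1}, so:

  H_0: rank C_0 − rank ∂_1 = 4 − 3 = 1, and the invariant factors of ∂_1 are all 1, so H_0 = Z.
  H_1: rank ker ∂_1 − rank ∂_2 = (6 − 3) − 3 = 0, and the invariant factors of ∂_2 are all 1, so H_1 = 0.
  H_2: rank ker ∂_2 − rank ∂_3 = (4 − 3) − 0 = 1, and there is no ∂_3, so H_2 = Z.

(K is a triangulation of the 2-sphere S^2.)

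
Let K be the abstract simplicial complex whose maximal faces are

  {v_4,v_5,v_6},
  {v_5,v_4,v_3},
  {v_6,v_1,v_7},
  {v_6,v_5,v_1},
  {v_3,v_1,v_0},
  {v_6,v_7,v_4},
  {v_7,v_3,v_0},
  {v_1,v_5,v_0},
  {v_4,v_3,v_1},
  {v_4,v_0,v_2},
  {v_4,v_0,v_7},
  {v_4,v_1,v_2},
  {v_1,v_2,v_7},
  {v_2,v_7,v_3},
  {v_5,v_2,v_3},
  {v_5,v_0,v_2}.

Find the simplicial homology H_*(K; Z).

H_0 = Z,  H_1 = Z^2,  H_2 = Z.

We work with the vertex ordering v_0 < v_1 < v_2 < v_3 < v_4 < v_5 < v_6 < v_7. The simplices of K, each written with vertices in increasing order, are:

  0-simplices (8): [v_0], [v_1], [v_2], [v_3], [v_4], [v_5], [v_6], [v_7]
  1-simplices (24): (24 of them)
  2-simplices (16): (16 of them)

so the chain groups are C_0 ≅ Z^8, C_1 ≅ Z^24, C_2 ≅ Z^16.

The boundary map ∂_1: C_1 → C_0 is given by ∂[p,q] = [q] − [p]. For instance
  ∂[v_3,v_5] = [v_5] − [v_3].
As a 8×24 matrix over Z this has rank 7, with invariant factors (1,1,1,1,1,1,1).

The boundary map ∂_2: C_2 → C_1 sends each 2-simplex [p,q,r] to [q,r] − [p,r] + [p,q]. For instance
  ∂[v_0,v_1,v_5] = [v_1,v_5] − [v_0,v_5] + [v_0,v_1],
  ∂[v_0,v_3,v_7] = [v_3,v_7] − [v_0,v_7] + [v_0,v_3].
The 24×16 boundary matrix has rank 15 and Smith normal form diag(1,1,1,1,1,1,1,1,1,1,1,1,1,1,1).

From H_k ≅ ker(∂_k) / im(∂_{k+1}) we obtain:

  H_0: rank C_0 − rank ∂_1 = 8 − 7 = 1, and the invariant factors of ∂_1 are all 1, so H_0 ≅ Z.
  H_1: rank ker ∂_1 − rank ∂_2 = (24 − 7) − 15 = 2, and the invariant factors of ∂_2 are all 1, so H_1 ≅ Z^2.
  H_2: rank ker ∂_2 − rank ∂_3 = (16 − 15) − 0 = 1, and there is no ∂_3, so H_2 ≅ Z.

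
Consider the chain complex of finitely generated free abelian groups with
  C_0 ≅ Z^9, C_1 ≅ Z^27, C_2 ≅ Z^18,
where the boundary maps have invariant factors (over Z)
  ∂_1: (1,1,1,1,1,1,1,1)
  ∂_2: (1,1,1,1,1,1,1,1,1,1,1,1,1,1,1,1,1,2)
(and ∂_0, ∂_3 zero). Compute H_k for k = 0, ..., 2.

H_0 ≅ Z,  H_1 ≅ Z × Z/2,  H_2 = 0.

H_0: b_0 = 9 − 0 − 8 = 1; torsion from ∂_1 factors > 1: none. So H_0 ≅ Z.
H_1: b_1 = 27 − 8 − 18 = 1; torsion from ∂_2 factors > 1: [2]. So H_1 ≅ Z × Z/2.
H_2: b_2 = 18 − 18 − 0 = 0; torsion from ∂_3 factors > 1: none. So H_2 ≅ 0.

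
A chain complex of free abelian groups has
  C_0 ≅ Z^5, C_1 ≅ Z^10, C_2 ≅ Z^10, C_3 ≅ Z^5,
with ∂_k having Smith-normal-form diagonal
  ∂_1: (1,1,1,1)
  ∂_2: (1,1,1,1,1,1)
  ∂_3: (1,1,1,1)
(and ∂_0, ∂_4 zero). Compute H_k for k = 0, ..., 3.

H_0: b_0 = 5 − 0 − 4 = 1; torsion from ∂_1 factors > 1: none. So H_0 = Z.
H_1: b_1 = 10 − 4 − 6 = 0; torsion from ∂_2 factors > 1: none. So H_1 = 0.
H_2: b_2 = 10 − 6 − 4 = 0; torsion from ∂_3 factors > 1: none. So H_2 = 0.
H_3: b_3 = 5 − 4 − 0 = 1; torsion from ∂_4 factors > 1: none. So H_3 = Z.

H_0 = Z,  H_1 = 0,  H_2 = 0,  H_3 = Z.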